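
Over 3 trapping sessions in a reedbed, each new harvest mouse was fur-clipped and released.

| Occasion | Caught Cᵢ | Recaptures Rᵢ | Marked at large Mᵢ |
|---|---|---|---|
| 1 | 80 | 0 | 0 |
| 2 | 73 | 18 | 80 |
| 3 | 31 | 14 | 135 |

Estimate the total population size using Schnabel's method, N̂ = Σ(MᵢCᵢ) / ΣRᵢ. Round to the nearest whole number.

Σ MᵢCᵢ = 0·80 + 80·73 + 135·31 = 0 + 5840 + 4185 = 10025
Σ Rᵢ = 0 + 18 + 14 = 32
N̂ = 10025 / 32 ≈ 313.3 → 313

N ≈ 313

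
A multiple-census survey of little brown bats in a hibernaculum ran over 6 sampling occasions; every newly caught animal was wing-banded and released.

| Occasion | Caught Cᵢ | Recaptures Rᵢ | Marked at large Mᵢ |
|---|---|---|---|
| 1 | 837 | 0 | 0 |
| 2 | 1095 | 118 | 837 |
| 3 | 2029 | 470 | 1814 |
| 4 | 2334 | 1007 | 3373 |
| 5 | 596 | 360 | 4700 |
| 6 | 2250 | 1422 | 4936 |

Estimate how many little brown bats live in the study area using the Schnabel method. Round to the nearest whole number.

Σ MᵢCᵢ = 0·837 + 837·1095 + 1814·2029 + 3373·2334 + 4700·596 + 4936·2250 = 0 + 916515 + 3680606 + 7872582 + 2801200 + 11106000 = 26376903
Σ Rᵢ = 0 + 118 + 470 + 1007 + 360 + 1422 = 3377
N̂ = 26376903 / 3377 ≈ 7810.8 → 7811

N ≈ 7811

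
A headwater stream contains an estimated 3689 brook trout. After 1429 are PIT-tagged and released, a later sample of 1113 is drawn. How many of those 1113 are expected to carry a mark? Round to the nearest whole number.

Expected recaptures E[R] = M·C / N.
E[R] = 1429 × 1113 / 3689 = 1590477 / 3689 ≈ 431.1 → 431

expected recaptures ≈ 431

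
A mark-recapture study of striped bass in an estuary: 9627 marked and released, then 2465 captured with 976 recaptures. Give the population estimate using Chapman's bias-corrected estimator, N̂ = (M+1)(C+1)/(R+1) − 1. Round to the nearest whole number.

N ≈ 24,301

N̂ = (9627+1)(2465+1)/(976+1) − 1 = 9628·2466/977 − 1
= 23742648/977 − 1 ≈ 24301.6 − 1 ≈ 24300.6 → 24301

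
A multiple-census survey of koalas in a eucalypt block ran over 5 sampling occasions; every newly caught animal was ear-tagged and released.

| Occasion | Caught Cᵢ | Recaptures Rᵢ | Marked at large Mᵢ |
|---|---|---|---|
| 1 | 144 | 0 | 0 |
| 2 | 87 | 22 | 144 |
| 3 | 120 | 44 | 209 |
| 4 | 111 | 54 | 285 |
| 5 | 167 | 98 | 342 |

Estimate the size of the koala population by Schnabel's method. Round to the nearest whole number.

Σ MᵢCᵢ = 0·144 + 144·87 + 209·120 + 285·111 + 342·167 = 0 + 12528 + 25080 + 31635 + 57114 = 126357
Σ Rᵢ = 0 + 22 + 44 + 54 + 98 = 218
N̂ = 126357 / 218 ≈ 579.6 → 580

N ≈ 580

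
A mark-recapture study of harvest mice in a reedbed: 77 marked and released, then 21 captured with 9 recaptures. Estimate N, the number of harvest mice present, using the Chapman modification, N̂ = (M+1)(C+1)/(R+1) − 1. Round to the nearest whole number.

N̂ = (77+1)(21+1)/(9+1) − 1 = 78·22/10 − 1
= 1716/10 − 1 ≈ 171.6 − 1 ≈ 170.6 → 171

N ≈ 171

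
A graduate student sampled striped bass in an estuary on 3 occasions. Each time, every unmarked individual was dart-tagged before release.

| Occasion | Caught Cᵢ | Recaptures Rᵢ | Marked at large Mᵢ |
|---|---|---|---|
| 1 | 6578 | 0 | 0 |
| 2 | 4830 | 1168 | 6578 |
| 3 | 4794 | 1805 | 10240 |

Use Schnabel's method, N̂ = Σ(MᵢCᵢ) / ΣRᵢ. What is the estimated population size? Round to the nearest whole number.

N ≈ 27,199

Σ MᵢCᵢ = 0·6578 + 6578·4830 + 10240·4794 = 0 + 31771740 + 49090560 = 80862300
Σ Rᵢ = 0 + 1168 + 1805 = 2973
N̂ = 80862300 / 2973 ≈ 27198.9 → 27199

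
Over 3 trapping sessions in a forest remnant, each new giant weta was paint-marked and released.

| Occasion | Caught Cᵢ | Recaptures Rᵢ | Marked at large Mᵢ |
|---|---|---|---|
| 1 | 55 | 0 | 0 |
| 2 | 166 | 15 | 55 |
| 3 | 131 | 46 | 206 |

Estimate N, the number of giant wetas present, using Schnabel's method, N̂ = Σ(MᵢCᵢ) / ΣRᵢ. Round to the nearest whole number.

N ≈ 592

Σ MᵢCᵢ = 0·55 + 55·166 + 206·131 = 0 + 9130 + 26986 = 36116
Σ Rᵢ = 0 + 15 + 46 = 61
N̂ = 36116 / 61 ≈ 592.1 → 592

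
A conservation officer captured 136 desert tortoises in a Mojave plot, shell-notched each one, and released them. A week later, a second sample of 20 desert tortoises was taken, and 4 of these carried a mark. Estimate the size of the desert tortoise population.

N = 680

N = (136 × 20) / 4 = 2720 / 4 = 680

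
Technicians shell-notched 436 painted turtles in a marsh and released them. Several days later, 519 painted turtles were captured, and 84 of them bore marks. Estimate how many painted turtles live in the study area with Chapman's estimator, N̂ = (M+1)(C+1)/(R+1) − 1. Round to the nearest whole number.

N ≈ 2672

N̂ = (436+1)(519+1)/(84+1) − 1 = 437·520/85 − 1
= 227240/85 − 1 ≈ 2673.4 − 1 ≈ 2672.4 → 2672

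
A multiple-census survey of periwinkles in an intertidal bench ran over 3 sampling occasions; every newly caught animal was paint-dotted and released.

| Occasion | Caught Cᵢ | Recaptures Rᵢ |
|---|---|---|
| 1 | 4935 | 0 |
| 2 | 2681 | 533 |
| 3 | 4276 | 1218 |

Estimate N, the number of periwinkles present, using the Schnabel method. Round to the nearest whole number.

N ≈ 24,853

Marked at large before each occasion: Mᵢ = Σⱼ<ᵢ (Cⱼ − Rⱼ) → M1=0, M2=4935, M3=7083
Σ MᵢCᵢ = 0·4935 + 4935·2681 + 7083·4276 = 0 + 13230735 + 30286908 = 43517643
Σ Rᵢ = 0 + 533 + 1218 = 1751
N̂ = 43517643 / 1751 ≈ 24853.0 → 24853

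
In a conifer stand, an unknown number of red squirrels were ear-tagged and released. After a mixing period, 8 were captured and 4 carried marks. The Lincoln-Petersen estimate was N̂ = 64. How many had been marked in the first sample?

From N = M·C/R: M = N·R / C = 64·4 / 8 = 256 / 8 = 32.

M = 32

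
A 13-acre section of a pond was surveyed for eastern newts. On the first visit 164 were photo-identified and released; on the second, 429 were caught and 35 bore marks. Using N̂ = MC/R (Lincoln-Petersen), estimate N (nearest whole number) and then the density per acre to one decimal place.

N̂ = 164·429/35 = 70356/35 ≈ 2010.2 → 2010
Density = N̂ / area = 2010 / 13 ≈ 154.62 → 154.6 per acre

density ≈ 154.6 eastern newts per acre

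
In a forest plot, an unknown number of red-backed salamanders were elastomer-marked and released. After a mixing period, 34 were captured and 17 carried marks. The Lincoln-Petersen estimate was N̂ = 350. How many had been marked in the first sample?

M = 175

From N = M·C/R: M = N·R / C = 350·17 / 34 = 5950 / 34 = 175.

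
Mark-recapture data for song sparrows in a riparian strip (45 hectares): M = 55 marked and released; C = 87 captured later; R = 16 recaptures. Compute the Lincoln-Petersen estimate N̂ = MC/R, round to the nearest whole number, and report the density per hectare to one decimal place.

density ≈ 6.6 song sparrows per hectare

N̂ = 55·87/16 = 4785/16 ≈ 299.1 → 299
Density = N̂ / area = 299 / 45 ≈ 6.64 → 6.6 per hectare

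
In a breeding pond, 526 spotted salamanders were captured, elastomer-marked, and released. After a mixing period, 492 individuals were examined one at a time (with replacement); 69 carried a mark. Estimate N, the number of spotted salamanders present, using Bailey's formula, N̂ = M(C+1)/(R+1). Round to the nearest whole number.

N̂ = 526·(492+1)/(69+1) = 526·493/70 = 259318/70 ≈ 3704.5 → 3705

N ≈ 3705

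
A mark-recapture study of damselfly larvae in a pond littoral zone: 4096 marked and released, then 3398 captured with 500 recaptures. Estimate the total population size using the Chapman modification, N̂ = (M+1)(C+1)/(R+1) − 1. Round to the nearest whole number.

N̂ = (4096+1)(3398+1)/(500+1) − 1 = 4097·3399/501 − 1
= 13925703/501 − 1 ≈ 27795.8 − 1 ≈ 27794.8 → 27795

N ≈ 27,795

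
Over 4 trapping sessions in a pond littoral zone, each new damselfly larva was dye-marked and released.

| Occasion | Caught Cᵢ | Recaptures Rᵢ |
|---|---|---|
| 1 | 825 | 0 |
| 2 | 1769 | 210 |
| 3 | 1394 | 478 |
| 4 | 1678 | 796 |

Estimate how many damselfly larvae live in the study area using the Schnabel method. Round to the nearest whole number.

N ≈ 6954

Marked at large before each occasion: Mᵢ = Σⱼ<ᵢ (Cⱼ − Rⱼ) → M1=0, M2=825, M3=2384, M4=3300
Σ MᵢCᵢ = 0·825 + 825·1769 + 2384·1394 + 3300·1678 = 0 + 1459425 + 3323296 + 5537400 = 10320121
Σ Rᵢ = 0 + 210 + 478 + 796 = 1484
N̂ = 10320121 / 1484 ≈ 6954.3 → 6954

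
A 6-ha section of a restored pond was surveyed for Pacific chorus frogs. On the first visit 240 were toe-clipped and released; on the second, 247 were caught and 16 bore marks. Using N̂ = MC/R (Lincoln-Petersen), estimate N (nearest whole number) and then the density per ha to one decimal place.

N̂ = 240·247/16 = 59280/16 = 3705
Density = N̂ / area = 3705 / 6 ≈ 617.50 → 617.5 per ha

density ≈ 617.5 Pacific chorus frogs per ha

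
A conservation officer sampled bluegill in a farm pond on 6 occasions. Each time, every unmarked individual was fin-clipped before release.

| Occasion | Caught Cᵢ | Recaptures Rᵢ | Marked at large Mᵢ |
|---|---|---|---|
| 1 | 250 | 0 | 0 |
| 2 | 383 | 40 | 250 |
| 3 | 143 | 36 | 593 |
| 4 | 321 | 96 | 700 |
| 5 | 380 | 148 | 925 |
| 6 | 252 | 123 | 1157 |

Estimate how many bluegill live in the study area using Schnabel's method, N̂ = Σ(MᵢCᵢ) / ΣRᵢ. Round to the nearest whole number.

Σ MᵢCᵢ = 0·250 + 250·383 + 593·143 + 700·321 + 925·380 + 1157·252 = 0 + 95750 + 84799 + 224700 + 351500 + 291564 = 1048313
Σ Rᵢ = 0 + 40 + 36 + 96 + 148 + 123 = 443
N̂ = 1048313 / 443 ≈ 2366.4 → 2366

N ≈ 2366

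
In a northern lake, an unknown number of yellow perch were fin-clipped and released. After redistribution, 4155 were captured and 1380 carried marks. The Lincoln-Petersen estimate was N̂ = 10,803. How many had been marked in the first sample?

M = 3588

From N = M·C/R: M = N·R / C = 10803·1380 / 4155 = 14908140 / 4155 = 3588.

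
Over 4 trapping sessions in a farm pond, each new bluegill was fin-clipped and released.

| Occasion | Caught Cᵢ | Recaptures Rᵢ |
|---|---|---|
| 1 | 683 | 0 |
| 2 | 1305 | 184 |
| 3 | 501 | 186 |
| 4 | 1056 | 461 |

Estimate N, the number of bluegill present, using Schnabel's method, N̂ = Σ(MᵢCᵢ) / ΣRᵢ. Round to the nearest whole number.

Marked at large before each occasion: Mᵢ = Σⱼ<ᵢ (Cⱼ − Rⱼ) → M1=0, M2=683, M3=1804, M4=2119
Σ MᵢCᵢ = 0·683 + 683·1305 + 1804·501 + 2119·1056 = 0 + 891315 + 903804 + 2237664 = 4032783
Σ Rᵢ = 0 + 184 + 186 + 461 = 831
N̂ = 4032783 / 831 ≈ 4852.9 → 4853

N ≈ 4853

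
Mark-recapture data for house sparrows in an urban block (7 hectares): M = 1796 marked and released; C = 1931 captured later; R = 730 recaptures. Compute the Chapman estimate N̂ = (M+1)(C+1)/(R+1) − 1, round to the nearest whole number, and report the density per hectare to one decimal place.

density ≈ 678.3 house sparrows per hectare

N̂ = 1797·1932/731 − 1 = 3471804/731 − 1 ≈ 4748.4 → 4748
Density = N̂ / area = 4748 / 7 ≈ 678.29 → 678.3 per hectare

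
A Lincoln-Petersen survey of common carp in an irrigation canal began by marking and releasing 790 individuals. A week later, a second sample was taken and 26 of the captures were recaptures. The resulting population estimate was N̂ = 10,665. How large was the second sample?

From N = M·C/R: C = N·R / M = 10665·26 / 790 = 277290 / 790 = 351.

C = 351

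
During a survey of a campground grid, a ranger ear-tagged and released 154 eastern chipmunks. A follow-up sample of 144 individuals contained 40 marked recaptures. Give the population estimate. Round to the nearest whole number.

Lincoln-Petersen assumes M/N = R/C, so N = M·C / R.
N = (154 × 144) / 40 = 22176 / 40 ≈ 554.4 → 554

N ≈ 554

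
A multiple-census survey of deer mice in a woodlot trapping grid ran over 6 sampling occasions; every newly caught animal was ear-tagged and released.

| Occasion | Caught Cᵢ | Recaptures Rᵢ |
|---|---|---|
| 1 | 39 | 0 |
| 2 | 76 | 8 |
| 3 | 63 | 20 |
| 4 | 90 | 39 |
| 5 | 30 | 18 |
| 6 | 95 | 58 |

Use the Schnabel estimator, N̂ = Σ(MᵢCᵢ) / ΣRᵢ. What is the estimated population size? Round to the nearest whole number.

N ≈ 346

Marked at large before each occasion: Mᵢ = Σⱼ<ᵢ (Cⱼ − Rⱼ) → M1=0, M2=39, M3=107, M4=150, M5=201, M6=213
Σ MᵢCᵢ = 0·39 + 39·76 + 107·63 + 150·90 + 201·30 + 213·95 = 0 + 2964 + 6741 + 13500 + 6030 + 20235 = 49470
Σ Rᵢ = 0 + 8 + 20 + 39 + 18 + 58 = 143
N̂ = 49470 / 143 ≈ 345.9 → 346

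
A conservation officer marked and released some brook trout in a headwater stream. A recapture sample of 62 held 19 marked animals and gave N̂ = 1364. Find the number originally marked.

M = 418

From N = M·C/R: M = N·R / C = 1364·19 / 62 = 25916 / 62 = 418.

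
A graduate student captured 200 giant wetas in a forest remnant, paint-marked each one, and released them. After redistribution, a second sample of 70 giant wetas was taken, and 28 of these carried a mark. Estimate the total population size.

N = (200 × 70) / 28 = 14000 / 28 = 500

N = 500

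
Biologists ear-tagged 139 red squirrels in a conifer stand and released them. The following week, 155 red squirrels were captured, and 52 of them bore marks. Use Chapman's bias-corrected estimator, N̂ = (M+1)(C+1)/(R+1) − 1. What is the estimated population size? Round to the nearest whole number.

N̂ = (139+1)(155+1)/(52+1) − 1 = 140·156/53 − 1
= 21840/53 − 1 ≈ 412.1 − 1 ≈ 411.1 → 411

N ≈ 411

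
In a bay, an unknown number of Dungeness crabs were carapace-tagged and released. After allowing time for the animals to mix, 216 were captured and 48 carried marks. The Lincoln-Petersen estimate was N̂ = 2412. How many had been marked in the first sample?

M = 536

From N = M·C/R: M = N·R / C = 2412·48 / 216 = 115776 / 216 = 536.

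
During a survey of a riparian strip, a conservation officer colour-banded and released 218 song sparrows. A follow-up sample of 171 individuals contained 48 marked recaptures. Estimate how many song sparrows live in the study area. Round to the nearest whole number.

If marked individuals mix randomly, R/C ≈ M/N, giving N ≈ M·C/R.
N = (218 × 171) / 48 = 37278 / 48 ≈ 776.6 → 777

N ≈ 777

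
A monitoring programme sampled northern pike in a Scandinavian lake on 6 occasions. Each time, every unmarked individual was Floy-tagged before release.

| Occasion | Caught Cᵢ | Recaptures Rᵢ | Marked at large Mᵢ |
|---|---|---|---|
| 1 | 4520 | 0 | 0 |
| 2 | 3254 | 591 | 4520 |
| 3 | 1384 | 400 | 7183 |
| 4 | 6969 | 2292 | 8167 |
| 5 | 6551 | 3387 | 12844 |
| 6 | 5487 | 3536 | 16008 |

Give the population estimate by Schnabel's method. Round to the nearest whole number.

Σ MᵢCᵢ = 0·4520 + 4520·3254 + 7183·1384 + 8167·6969 + 12844·6551 + 16008·5487 = 0 + 14708080 + 9941272 + 56915823 + 84141044 + 87835896 = 253542115
Σ Rᵢ = 0 + 591 + 400 + 2292 + 3387 + 3536 = 10206
N̂ = 253542115 / 10206 ≈ 24842.46 → 24842

N ≈ 24,842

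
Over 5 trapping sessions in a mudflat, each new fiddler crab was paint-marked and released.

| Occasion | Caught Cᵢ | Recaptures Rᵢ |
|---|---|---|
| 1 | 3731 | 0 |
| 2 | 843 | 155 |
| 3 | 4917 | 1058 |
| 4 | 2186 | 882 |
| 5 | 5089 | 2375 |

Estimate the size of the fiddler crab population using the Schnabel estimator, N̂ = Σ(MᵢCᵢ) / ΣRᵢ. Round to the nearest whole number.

Marked at large before each occasion: Mᵢ = Σⱼ<ᵢ (Cⱼ − Rⱼ) → M1=0, M2=3731, M3=4419, M4=8278, M5=9582
Σ MᵢCᵢ = 0·3731 + 3731·843 + 4419·4917 + 8278·2186 + 9582·5089 = 0 + 3145233 + 21728223 + 18095708 + 48762798 = 91731962
Σ Rᵢ = 0 + 155 + 1058 + 882 + 2375 = 4470
N̂ = 91731962 / 4470 ≈ 20521.7 → 20522

N ≈ 20,522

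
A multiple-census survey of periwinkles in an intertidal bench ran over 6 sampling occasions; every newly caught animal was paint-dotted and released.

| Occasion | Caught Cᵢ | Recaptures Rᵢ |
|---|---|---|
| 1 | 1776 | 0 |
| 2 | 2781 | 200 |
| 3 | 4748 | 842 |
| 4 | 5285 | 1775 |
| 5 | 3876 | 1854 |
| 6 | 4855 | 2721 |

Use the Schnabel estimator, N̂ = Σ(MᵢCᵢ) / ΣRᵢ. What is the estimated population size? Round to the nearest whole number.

Marked at large before each occasion: Mᵢ = Σⱼ<ᵢ (Cⱼ − Rⱼ) → M1=0, M2=1776, M3=4357, M4=8263, M5=11773, M6=13795
Σ MᵢCᵢ = 0·1776 + 1776·2781 + 4357·4748 + 8263·5285 + 11773·3876 + 13795·4855 = 0 + 4939056 + 20687036 + 43669955 + 45632148 + 66974725 = 181902920
Σ Rᵢ = 0 + 200 + 842 + 1775 + 1854 + 2721 = 7392
N̂ = 181902920 / 7392 ≈ 24608.1 → 24608

N ≈ 24,608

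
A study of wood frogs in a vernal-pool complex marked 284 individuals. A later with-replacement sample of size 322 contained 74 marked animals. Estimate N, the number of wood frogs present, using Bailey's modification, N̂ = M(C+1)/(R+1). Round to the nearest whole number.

N ≈ 1223

N̂ = 284·(322+1)/(74+1) = 284·323/75 = 91732/75 ≈ 1223.1 → 1223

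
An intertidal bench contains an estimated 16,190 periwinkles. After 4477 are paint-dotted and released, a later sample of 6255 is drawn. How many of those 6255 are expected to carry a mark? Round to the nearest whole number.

The marked fraction of the population is 4477/16190, so in a sample of 6255 expect C·(M/N) marked.
E[R] = 4477 × 6255 / 16190 = 28003635 / 16190 ≈ 1729.7 → 1730

expected recaptures ≈ 1730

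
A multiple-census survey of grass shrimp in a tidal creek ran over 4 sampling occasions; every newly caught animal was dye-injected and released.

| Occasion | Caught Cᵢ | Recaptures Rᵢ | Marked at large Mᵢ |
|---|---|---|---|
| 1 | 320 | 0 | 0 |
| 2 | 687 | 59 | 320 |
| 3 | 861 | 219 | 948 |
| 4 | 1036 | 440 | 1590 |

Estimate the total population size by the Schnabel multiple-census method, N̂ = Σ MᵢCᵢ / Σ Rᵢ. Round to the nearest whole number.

N ≈ 3737

Σ MᵢCᵢ = 0·320 + 320·687 + 948·861 + 1590·1036 = 0 + 219840 + 816228 + 1647240 = 2683308
Σ Rᵢ = 0 + 59 + 219 + 440 = 718
N̂ = 2683308 / 718 ≈ 3737.2 → 3737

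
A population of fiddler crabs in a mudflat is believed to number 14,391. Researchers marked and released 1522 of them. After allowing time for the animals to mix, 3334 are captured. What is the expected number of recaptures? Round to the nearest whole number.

expected recaptures ≈ 353

Expected recaptures E[R] = M·C / N.
E[R] = 1522 × 3334 / 14391 = 5074348 / 14391 ≈ 352.6 → 353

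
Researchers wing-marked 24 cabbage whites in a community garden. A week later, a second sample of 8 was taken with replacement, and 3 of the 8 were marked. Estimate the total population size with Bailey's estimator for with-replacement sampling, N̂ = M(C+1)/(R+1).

N = 54

N̂ = 24·(8+1)/(3+1) = 24·9/4 = 216/4 = 54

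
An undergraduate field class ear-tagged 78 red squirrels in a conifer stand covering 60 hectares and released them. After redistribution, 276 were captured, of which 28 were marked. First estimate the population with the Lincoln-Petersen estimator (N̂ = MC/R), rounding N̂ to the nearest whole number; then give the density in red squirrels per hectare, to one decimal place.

density ≈ 12.8 red squirrels per hectare

N̂ = 78·276/28 = 21528/28 ≈ 768.9 → 769
Density = N̂ / area = 769 / 60 ≈ 12.82 → 12.8 per hectare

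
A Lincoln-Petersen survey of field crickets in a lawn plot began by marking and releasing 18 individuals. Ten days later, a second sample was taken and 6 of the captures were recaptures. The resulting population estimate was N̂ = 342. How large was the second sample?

From N = M·C/R: C = N·R / M = 342·6 / 18 = 2052 / 18 = 114.

C = 114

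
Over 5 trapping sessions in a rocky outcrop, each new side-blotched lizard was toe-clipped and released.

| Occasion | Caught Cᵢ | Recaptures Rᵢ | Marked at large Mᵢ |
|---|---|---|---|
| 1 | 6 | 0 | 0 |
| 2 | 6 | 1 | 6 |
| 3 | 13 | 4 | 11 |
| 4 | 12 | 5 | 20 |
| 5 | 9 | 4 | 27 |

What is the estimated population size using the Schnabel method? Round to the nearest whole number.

N ≈ 47

Σ MᵢCᵢ = 0·6 + 6·6 + 11·13 + 20·12 + 27·9 = 0 + 36 + 143 + 240 + 243 = 662
Σ Rᵢ = 0 + 1 + 4 + 5 + 4 = 14
N̂ = 662 / 14 ≈ 47.3 → 47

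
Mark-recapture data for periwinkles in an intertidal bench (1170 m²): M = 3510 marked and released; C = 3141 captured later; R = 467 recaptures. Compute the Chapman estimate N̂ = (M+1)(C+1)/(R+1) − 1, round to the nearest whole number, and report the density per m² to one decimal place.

density ≈ 20.1 periwinkles per m²

N̂ = 3511·3142/468 − 1 = 11031562/468 − 1 ≈ 23570.7 → 23571
Density = N̂ / area = 23571 / 1170 ≈ 20.146 → 20.1 per m²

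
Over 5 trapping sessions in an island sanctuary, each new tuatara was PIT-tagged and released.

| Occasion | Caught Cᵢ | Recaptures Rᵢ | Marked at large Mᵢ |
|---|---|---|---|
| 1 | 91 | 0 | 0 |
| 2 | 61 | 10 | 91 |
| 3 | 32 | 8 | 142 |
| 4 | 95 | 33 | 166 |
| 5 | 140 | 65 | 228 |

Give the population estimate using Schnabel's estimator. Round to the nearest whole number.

Σ MᵢCᵢ = 0·91 + 91·61 + 142·32 + 166·95 + 228·140 = 0 + 5551 + 4544 + 15770 + 31920 = 57785
Σ Rᵢ = 0 + 10 + 8 + 33 + 65 = 116
N̂ = 57785 / 116 ≈ 498.1 → 498

N ≈ 498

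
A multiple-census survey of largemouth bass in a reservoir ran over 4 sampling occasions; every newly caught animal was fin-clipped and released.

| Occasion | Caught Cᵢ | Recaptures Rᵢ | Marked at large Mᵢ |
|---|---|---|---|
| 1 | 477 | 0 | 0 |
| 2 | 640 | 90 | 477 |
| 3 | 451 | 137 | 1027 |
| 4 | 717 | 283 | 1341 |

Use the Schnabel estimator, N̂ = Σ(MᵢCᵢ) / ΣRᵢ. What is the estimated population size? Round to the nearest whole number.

Σ MᵢCᵢ = 0·477 + 477·640 + 1027·451 + 1341·717 = 0 + 305280 + 463177 + 961497 = 1729954
Σ Rᵢ = 0 + 90 + 137 + 283 = 510
N̂ = 1729954 / 510 ≈ 3392.1 → 3392

N ≈ 3392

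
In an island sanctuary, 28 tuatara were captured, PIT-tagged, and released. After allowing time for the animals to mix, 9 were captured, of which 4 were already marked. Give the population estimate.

N = 63

N = (28 × 9) / 4 = 252 / 4 = 63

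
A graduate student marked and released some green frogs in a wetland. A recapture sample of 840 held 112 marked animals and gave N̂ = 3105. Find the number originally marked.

From N = M·C/R: M = N·R / C = 3105·112 / 840 = 347760 / 840 = 414.

M = 414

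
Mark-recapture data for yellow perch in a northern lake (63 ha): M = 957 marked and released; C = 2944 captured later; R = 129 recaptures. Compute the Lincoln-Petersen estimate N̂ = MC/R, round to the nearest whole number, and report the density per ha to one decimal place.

N̂ = 957·2944/129 = 2817408/129 ≈ 21840.4 → 21840
Density = N̂ / area = 21840 / 63 ≈ 346.67 → 346.7 per ha

density ≈ 346.7 yellow perch per ha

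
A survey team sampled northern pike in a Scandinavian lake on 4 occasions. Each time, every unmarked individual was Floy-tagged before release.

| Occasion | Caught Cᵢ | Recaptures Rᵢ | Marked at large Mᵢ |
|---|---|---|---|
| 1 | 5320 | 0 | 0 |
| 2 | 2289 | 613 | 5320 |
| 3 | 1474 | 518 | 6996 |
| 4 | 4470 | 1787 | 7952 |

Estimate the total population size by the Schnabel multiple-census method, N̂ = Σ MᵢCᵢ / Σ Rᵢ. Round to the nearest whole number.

N ≈ 19,889

Σ MᵢCᵢ = 0·5320 + 5320·2289 + 6996·1474 + 7952·4470 = 0 + 12177480 + 10312104 + 35545440 = 58035024
Σ Rᵢ = 0 + 613 + 518 + 1787 = 2918
N̂ = 58035024 / 2918 ≈ 19888.6 → 19889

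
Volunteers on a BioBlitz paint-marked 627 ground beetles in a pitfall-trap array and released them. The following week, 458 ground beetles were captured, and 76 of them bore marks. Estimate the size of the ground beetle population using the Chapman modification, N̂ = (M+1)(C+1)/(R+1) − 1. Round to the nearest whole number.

N ≈ 3743

N̂ = (627+1)(458+1)/(76+1) − 1 = 628·459/77 − 1
= 288252/77 − 1 ≈ 3743.5 − 1 ≈ 3742.5 → 3743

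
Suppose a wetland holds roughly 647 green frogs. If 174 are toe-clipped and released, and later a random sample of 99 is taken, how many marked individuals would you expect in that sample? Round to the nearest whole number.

The marked fraction of the population is 174/647, so in a sample of 99 expect C·(M/N) marked.
E[R] = 174 × 99 / 647 = 17226 / 647 ≈ 26.6 → 27

expected recaptures ≈ 27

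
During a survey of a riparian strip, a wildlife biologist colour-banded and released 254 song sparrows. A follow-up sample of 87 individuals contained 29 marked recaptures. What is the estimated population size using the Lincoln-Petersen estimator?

N = (254 × 87) / 29 = 22098 / 29 = 762

N = 762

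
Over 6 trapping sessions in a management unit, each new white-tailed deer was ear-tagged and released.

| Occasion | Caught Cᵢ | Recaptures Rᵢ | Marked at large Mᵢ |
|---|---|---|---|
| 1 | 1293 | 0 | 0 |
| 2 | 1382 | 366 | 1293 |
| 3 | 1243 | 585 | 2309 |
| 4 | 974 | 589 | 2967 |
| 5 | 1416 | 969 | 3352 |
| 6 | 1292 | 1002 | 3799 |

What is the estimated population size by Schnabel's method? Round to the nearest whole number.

N ≈ 4899

Σ MᵢCᵢ = 0·1293 + 1293·1382 + 2309·1243 + 2967·974 + 3352·1416 + 3799·1292 = 0 + 1786926 + 2870087 + 2889858 + 4746432 + 4908308 = 17201611
Σ Rᵢ = 0 + 366 + 585 + 589 + 969 + 1002 = 3511
N̂ = 17201611 / 3511 ≈ 4899.3 → 4899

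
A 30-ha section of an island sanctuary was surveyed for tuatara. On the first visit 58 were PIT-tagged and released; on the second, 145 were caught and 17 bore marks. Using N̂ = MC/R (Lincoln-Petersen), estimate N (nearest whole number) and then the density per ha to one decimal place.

density ≈ 16.5 tuatara per ha

N̂ = 58·145/17 = 8410/17 ≈ 494.7 → 495
Density = N̂ / area = 495 / 30 ≈ 16.50 → 16.5 per ha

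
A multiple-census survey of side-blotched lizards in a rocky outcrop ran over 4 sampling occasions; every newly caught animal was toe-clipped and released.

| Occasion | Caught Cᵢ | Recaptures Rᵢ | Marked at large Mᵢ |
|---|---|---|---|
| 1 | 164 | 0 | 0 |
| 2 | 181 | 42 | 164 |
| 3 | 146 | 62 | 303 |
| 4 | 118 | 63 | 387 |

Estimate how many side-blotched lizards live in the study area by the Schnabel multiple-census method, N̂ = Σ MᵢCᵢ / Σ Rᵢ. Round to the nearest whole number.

N ≈ 716

Σ MᵢCᵢ = 0·164 + 164·181 + 303·146 + 387·118 = 0 + 29684 + 44238 + 45666 = 119588
Σ Rᵢ = 0 + 42 + 62 + 63 = 167
N̂ = 119588 / 167 ≈ 716.1 → 716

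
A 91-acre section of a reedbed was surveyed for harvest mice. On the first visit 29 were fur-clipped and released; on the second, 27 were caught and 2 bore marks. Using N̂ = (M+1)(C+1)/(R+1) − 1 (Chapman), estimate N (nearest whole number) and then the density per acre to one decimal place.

density ≈ 3.1 harvest mice per acre

N̂ = 30·28/3 − 1 = 840/3 − 1 = 279
Density = N̂ / area = 279 / 91 ≈ 3.07 → 3.1 per acre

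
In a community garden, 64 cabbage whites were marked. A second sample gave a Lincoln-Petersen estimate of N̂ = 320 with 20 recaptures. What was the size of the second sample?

C = 100

From N = M·C/R: C = N·R / M = 320·20 / 64 = 6400 / 64 = 100.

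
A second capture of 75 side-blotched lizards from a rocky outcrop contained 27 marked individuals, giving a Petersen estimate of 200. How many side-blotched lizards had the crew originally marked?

From N = M·C/R: M = N·R / C = 200·27 / 75 = 5400 / 75 = 72.

M = 72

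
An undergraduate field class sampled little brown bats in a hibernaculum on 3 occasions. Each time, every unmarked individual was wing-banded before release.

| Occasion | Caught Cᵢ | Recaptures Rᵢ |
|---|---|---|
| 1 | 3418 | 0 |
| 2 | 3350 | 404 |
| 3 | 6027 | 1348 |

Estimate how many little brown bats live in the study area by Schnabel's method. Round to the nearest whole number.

N ≈ 28,428

Marked at large before each occasion: Mᵢ = Σⱼ<ᵢ (Cⱼ − Rⱼ) → M1=0, M2=3418, M3=6364
Σ MᵢCᵢ = 0·3418 + 3418·3350 + 6364·6027 = 0 + 11450300 + 38355828 = 49806128
Σ Rᵢ = 0 + 404 + 1348 = 1752
N̂ = 49806128 / 1752 ≈ 28428.2 → 28428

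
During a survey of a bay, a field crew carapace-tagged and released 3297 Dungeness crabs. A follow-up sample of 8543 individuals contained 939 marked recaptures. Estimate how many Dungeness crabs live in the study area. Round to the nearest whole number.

N ≈ 29,996

Lincoln-Petersen assumes M/N = R/C, so N = M·C / R.
N = (3297 × 8543) / 939 = 28166271 / 939 ≈ 29996.0 → 29996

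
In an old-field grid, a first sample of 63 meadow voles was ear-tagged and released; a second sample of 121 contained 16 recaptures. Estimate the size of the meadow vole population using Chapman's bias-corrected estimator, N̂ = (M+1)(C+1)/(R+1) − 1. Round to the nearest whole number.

N ≈ 458

N̂ = (63+1)(121+1)/(16+1) − 1 = 64·122/17 − 1
= 7808/17 − 1 ≈ 459.3 − 1 ≈ 458.3 → 458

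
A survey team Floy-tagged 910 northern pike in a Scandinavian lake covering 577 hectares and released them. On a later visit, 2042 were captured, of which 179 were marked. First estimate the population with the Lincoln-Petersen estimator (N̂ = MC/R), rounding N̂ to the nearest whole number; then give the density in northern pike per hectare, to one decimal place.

N̂ = 910·2042/179 = 1858220/179 ≈ 10381.1 → 10381
Density = N̂ / area = 10381 / 577 ≈ 17.99 → 18.0 per hectare

density ≈ 18.0 northern pike per hectare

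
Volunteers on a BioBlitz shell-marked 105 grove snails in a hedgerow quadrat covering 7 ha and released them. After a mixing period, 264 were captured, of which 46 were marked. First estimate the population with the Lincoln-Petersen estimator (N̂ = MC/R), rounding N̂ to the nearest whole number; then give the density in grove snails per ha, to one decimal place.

N̂ = 105·264/46 = 27720/46 ≈ 602.6 → 603
Density = N̂ / area = 603 / 7 ≈ 86.14 → 86.1 per ha

density ≈ 86.1 grove snails per ha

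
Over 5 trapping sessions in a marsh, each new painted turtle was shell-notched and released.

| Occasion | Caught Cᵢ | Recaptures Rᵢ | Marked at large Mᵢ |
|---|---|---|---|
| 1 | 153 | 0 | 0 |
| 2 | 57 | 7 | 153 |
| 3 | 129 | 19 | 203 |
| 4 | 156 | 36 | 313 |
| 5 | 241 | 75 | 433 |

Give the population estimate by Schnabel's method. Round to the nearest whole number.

Σ MᵢCᵢ = 0·153 + 153·57 + 203·129 + 313·156 + 433·241 = 0 + 8721 + 26187 + 48828 + 104353 = 188089
Σ Rᵢ = 0 + 7 + 19 + 36 + 75 = 137
N̂ = 188089 / 137 ≈ 1372.9 → 1373

N ≈ 1373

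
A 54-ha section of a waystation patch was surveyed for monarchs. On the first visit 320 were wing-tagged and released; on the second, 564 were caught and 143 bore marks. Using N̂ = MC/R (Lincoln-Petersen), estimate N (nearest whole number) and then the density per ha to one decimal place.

N̂ = 320·564/143 = 180480/143 ≈ 1262.1 → 1262
Density = N̂ / area = 1262 / 54 ≈ 23.37 → 23.4 per ha

density ≈ 23.4 monarchs per ha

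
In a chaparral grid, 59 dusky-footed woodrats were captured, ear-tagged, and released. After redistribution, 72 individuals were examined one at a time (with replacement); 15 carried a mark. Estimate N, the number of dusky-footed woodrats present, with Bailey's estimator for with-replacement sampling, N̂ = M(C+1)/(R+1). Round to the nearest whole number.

N̂ = 59·(72+1)/(15+1) = 59·73/16 = 4307/16 ≈ 269.2 → 269

N ≈ 269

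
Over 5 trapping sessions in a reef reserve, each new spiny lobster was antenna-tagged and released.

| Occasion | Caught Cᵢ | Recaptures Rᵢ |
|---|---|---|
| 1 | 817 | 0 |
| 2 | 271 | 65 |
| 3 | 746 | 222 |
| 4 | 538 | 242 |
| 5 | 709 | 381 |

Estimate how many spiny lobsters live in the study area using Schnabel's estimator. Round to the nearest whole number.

N ≈ 3432

Marked at large before each occasion: Mᵢ = Σⱼ<ᵢ (Cⱼ − Rⱼ) → M1=0, M2=817, M3=1023, M4=1547, M5=1843
Σ MᵢCᵢ = 0·817 + 817·271 + 1023·746 + 1547·538 + 1843·709 = 0 + 221407 + 763158 + 832286 + 1306687 = 3123538
Σ Rᵢ = 0 + 65 + 222 + 242 + 381 = 910
N̂ = 3123538 / 910 ≈ 3432.46 → 3432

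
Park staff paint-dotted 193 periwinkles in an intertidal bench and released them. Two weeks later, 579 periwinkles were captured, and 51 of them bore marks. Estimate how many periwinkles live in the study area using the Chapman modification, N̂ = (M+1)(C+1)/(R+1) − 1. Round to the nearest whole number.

N ≈ 2163

N̂ = (193+1)(579+1)/(51+1) − 1 = 194·580/52 − 1
= 112520/52 − 1 ≈ 2163.8 − 1 ≈ 2162.8 → 2163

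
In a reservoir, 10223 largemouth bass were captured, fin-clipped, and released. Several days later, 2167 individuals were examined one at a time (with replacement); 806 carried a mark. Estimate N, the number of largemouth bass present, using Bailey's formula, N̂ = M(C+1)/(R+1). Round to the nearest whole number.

N̂ = 10223·(2167+1)/(806+1) = 10223·2168/807 = 22163464/807 ≈ 27464.0 → 27464

N ≈ 27,464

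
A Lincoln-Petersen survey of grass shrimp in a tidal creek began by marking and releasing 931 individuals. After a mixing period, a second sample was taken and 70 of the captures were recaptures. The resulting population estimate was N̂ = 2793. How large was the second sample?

C = 210

From N = M·C/R: C = N·R / M = 2793·70 / 931 = 195510 / 931 = 210.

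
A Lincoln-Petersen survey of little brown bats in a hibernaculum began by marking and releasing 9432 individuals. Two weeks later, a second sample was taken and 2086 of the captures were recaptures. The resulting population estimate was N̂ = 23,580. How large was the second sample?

C = 5215

From N = M·C/R: C = N·R / M = 23580·2086 / 9432 = 49187880 / 9432 = 5215.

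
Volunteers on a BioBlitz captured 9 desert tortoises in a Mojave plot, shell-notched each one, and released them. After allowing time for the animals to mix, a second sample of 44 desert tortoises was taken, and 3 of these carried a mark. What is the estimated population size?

Lincoln-Petersen assumes M/N = R/C, so N = M·C / R.
N = (9 × 44) / 3 = 396 / 3 = 132

N = 132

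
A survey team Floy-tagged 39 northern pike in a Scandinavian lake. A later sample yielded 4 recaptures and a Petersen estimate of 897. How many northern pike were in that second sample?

C = 92

From N = M·C/R: C = N·R / M = 897·4 / 39 = 3588 / 39 = 92.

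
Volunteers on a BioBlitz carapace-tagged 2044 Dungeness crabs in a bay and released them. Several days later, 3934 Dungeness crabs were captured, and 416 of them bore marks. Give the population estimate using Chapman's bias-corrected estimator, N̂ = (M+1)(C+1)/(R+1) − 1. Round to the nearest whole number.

N̂ = (2044+1)(3934+1)/(416+1) − 1 = 2045·3935/417 − 1
= 8047075/417 − 1 ≈ 19297.5 − 1 ≈ 19296.5 → 19297

N ≈ 19,297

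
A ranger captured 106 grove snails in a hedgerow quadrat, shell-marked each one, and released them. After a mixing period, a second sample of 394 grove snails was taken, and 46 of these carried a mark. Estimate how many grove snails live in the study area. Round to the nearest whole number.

N ≈ 908

If marked individuals mix randomly, R/C ≈ M/N, giving N ≈ M·C/R.
N = (106 × 394) / 46 = 41764 / 46 ≈ 907.9 → 908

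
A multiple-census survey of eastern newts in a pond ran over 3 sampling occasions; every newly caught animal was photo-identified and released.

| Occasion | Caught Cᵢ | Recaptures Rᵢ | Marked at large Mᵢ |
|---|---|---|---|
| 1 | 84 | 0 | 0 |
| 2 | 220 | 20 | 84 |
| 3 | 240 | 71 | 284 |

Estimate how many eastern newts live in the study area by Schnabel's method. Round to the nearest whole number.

Σ MᵢCᵢ = 0·84 + 84·220 + 284·240 = 0 + 18480 + 68160 = 86640
Σ Rᵢ = 0 + 20 + 71 = 91
N̂ = 86640 / 91 ≈ 952.1 → 952

N ≈ 952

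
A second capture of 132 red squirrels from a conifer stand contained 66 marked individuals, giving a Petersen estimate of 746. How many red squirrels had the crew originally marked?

M = 373

From N = M·C/R: M = N·R / C = 746·66 / 132 = 49236 / 132 = 373.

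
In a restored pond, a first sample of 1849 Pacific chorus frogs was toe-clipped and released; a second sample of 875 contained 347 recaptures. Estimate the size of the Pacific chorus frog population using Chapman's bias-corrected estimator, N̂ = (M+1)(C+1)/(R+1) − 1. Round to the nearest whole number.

N ≈ 4656

N̂ = (1849+1)(875+1)/(347+1) − 1 = 1850·876/348 − 1
= 1620600/348 − 1 ≈ 4656.9 − 1 ≈ 4655.9 → 4656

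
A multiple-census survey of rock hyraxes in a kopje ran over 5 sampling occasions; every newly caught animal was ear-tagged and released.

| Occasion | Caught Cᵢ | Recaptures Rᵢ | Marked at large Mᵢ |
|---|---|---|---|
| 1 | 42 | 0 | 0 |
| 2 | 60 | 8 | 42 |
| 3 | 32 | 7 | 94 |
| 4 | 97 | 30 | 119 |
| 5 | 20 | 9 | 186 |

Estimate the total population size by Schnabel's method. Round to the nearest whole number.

N ≈ 385

Σ MᵢCᵢ = 0·42 + 42·60 + 94·32 + 119·97 + 186·20 = 0 + 2520 + 3008 + 11543 + 3720 = 20791
Σ Rᵢ = 0 + 8 + 7 + 30 + 9 = 54
N̂ = 20791 / 54 ≈ 385.0 → 385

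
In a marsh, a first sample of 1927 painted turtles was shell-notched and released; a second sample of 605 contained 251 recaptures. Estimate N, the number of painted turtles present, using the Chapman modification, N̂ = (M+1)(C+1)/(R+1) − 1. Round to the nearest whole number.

N ≈ 4635

N̂ = (1927+1)(605+1)/(251+1) − 1 = 1928·606/252 − 1
= 1168368/252 − 1 ≈ 4636.4 − 1 ≈ 4635.4 → 4635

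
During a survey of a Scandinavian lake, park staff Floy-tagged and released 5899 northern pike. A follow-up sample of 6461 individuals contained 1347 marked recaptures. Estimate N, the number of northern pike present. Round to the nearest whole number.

N ≈ 28,295

N = (5899 × 6461) / 1347 = 38113439 / 1347 ≈ 28295.1 → 28295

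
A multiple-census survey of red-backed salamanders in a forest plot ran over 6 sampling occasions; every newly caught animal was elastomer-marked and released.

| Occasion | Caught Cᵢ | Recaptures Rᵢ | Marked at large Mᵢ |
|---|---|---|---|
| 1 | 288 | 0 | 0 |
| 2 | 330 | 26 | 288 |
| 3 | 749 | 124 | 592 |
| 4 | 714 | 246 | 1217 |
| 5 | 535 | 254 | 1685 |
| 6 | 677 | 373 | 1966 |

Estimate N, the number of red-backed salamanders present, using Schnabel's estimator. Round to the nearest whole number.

N ≈ 3558

Σ MᵢCᵢ = 0·288 + 288·330 + 592·749 + 1217·714 + 1685·535 + 1966·677 = 0 + 95040 + 443408 + 868938 + 901475 + 1330982 = 3639843
Σ Rᵢ = 0 + 26 + 124 + 246 + 254 + 373 = 1023
N̂ = 3639843 / 1023 ≈ 3558.0 → 3558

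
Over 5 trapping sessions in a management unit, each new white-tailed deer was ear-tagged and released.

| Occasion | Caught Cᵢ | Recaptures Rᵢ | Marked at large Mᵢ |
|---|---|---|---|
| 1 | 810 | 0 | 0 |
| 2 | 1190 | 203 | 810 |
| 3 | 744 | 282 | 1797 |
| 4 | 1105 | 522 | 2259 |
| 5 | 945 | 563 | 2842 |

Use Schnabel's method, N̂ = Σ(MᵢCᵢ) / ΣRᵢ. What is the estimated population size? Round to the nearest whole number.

Σ MᵢCᵢ = 0·810 + 810·1190 + 1797·744 + 2259·1105 + 2842·945 = 0 + 963900 + 1336968 + 2496195 + 2685690 = 7482753
Σ Rᵢ = 0 + 203 + 282 + 522 + 563 = 1570
N̂ = 7482753 / 1570 ≈ 4766.1 → 4766

N ≈ 4766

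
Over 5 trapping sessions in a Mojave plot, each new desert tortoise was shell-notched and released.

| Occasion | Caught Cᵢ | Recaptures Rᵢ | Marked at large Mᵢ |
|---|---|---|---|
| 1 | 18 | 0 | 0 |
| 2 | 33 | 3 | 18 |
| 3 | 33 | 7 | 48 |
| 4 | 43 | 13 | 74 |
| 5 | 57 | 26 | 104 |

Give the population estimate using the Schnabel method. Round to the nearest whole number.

N ≈ 230

Σ MᵢCᵢ = 0·18 + 18·33 + 48·33 + 74·43 + 104·57 = 0 + 594 + 1584 + 3182 + 5928 = 11288
Σ Rᵢ = 0 + 3 + 7 + 13 + 26 = 49
N̂ = 11288 / 49 ≈ 230.4 → 230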